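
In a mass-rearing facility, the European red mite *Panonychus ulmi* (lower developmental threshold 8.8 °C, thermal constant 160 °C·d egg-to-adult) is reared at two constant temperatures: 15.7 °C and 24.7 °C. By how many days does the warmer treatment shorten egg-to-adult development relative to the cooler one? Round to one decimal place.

At 15.7 °C: 160 / (15.7 − 8.8) = 160 / 6.9 = 23.188 d.
At 24.7 °C: 160 / (24.7 − 8.8) = 160 / 15.9 = 10.063 d.
Difference = |23.188 − 10.063| = 13.126 ≈ 13.1 days.

13.1 days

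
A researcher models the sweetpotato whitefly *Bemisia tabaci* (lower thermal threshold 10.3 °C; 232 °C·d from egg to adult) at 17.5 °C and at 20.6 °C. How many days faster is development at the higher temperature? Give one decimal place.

9.7 days

At 17.5 °C: 232 / (17.5 − 10.3) = 232 / 7.2 = 32.222 d.
At 20.6 °C: 232 / (20.6 − 10.3) = 232 / 10.3 = 22.524 d.
Difference = |32.222 − 22.524| = 9.698 ≈ 9.7 days.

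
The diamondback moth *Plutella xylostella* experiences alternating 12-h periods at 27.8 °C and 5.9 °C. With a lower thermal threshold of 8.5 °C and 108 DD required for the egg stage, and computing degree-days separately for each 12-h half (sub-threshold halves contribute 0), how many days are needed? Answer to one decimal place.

Day half: max(0, 27.8 − 8.5) × 0.5 = 19.3 × 0.5 = 9.65 DD.
Night half: max(0, 5.9 − 8.5) × 0.5 = 0.0 × 0.5 = 0.00 DD.
Per 24 h: 9.65 DD/day.
Duration = 108 / 9.65 = 11.192 ≈ 11.2 days.

11.2 days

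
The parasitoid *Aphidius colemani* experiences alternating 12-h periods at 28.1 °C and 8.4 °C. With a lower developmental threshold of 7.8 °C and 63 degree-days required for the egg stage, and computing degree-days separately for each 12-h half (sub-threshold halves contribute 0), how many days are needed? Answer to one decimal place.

6.0 days

Day half: max(0, 28.1 − 7.8) × 0.5 = 20.3 × 0.5 = 10.15 DD.
Night half: max(0, 8.4 − 7.8) × 0.5 = 0.6 × 0.5 = 0.30 DD.
Per 24 h: 10.45 DD/day.
Duration = 63 / 10.45 = 6.029 ≈ 6.0 days.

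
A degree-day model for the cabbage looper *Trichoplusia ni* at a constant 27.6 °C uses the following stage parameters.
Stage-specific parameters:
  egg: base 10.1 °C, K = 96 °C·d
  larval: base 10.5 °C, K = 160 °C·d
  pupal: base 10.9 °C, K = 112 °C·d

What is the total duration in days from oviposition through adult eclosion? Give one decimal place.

egg: 96 / (27.6 − 10.1) = 96 / 17.5 = 5.486 d.
larval: 160 / (27.6 − 10.5) = 160 / 17.1 = 9.357 d.
pupal: 112 / (27.6 − 10.9) = 112 / 16.7 = 6.707 d.
Sum = 21.549 ≈ 21.5 days.

21.5 days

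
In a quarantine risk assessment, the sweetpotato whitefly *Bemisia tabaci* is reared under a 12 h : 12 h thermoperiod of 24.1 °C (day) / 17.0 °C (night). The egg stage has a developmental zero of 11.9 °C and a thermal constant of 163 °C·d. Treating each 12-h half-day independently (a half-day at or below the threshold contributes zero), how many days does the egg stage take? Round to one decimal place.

18.8 days

Day half: max(0, 24.1 − 11.9) × 0.5 = 12.2 × 0.5 = 6.10 DD.
Night half: max(0, 17.0 − 11.9) × 0.5 = 5.1 × 0.5 = 2.55 DD.
Per 24 h: 8.65 DD/day.
Duration = 163 / 8.65 = 18.844 ≈ 18.8 days.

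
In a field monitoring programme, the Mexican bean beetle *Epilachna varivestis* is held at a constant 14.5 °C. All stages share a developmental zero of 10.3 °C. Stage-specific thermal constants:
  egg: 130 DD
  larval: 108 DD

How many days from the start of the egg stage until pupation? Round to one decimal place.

Daily accumulation at 14.5 °C = 14.5 − 10.3 = 4.2 DD/day.
Total K = 130 + 108 = 238 DD.
Total duration = 238 / 4.2 = 56.667 ≈ 56.7 days.

56.7 days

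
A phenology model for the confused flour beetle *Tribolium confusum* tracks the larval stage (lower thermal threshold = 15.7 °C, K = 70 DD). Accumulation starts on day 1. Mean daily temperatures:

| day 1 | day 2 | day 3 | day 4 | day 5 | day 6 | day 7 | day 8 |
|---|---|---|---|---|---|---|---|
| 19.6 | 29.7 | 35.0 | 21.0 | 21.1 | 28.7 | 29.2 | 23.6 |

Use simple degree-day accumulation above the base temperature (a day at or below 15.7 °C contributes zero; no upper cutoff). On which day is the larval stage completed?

day 7

Daily DD above 15.7 °C: 3.9, 14.0, 19.3, 5.3, 5.4, 13.0, 13.5, 7.9.
Cumulative: 3.9, 17.9, 37.2, 42.5, 47.9, 60.9, 74.4, 82.3.
The total first reaches 70 DD on day 7.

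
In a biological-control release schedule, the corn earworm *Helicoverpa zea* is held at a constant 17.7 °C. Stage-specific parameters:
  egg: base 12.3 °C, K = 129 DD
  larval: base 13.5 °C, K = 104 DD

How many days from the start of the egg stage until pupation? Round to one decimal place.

48.7 days

egg: 129 / (17.7 − 12.3) = 129 / 5.4 = 23.889 d.
larval: 104 / (17.7 − 13.5) = 104 / 4.2 = 24.762 d.
Sum = 48.651 ≈ 48.7 days.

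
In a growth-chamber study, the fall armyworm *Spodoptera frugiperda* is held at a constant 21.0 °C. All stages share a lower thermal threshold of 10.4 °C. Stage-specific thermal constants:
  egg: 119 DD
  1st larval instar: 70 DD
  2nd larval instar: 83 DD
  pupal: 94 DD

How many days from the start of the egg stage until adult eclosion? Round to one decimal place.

34.5 days

Daily accumulation at 21.0 °C = 21.0 − 10.4 = 10.6 DD/day.
Total K = 119 + 70 + 83 + 94 = 366 DD.
Total duration = 366 / 10.6 = 34.528 ≈ 34.5 days.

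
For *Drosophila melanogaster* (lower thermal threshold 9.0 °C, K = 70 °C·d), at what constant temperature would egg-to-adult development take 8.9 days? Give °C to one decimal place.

Required daily accumulation = 70 / 8.9 = 7.865 DD/day.
T = T_base + 7.865 = 9.0 + 7.865 = 16.865 ≈ 16.9 °C.

16.9 °C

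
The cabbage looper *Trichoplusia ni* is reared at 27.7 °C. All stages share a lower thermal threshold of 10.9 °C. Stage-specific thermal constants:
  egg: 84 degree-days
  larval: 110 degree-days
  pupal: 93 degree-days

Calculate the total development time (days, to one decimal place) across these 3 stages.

Daily accumulation at 27.7 °C = 27.7 − 10.9 = 16.8 DD/day.
Total K = 84 + 110 + 93 = 287 DD.
Total duration = 287 / 16.8 = 17.083 ≈ 17.1 days.

17.1 days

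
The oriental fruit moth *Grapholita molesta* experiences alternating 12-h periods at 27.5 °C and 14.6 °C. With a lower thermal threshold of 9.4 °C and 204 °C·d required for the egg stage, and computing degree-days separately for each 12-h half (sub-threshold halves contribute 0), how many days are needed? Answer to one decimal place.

17.5 days

Day half: max(0, 27.5 − 9.4) × 0.5 = 18.1 × 0.5 = 9.05 DD.
Night half: max(0, 14.6 − 9.4) × 0.5 = 5.2 × 0.5 = 2.60 DD.
Per 24 h: 11.65 DD/day.
Duration = 204 / 11.65 = 17.511 ≈ 17.5 days.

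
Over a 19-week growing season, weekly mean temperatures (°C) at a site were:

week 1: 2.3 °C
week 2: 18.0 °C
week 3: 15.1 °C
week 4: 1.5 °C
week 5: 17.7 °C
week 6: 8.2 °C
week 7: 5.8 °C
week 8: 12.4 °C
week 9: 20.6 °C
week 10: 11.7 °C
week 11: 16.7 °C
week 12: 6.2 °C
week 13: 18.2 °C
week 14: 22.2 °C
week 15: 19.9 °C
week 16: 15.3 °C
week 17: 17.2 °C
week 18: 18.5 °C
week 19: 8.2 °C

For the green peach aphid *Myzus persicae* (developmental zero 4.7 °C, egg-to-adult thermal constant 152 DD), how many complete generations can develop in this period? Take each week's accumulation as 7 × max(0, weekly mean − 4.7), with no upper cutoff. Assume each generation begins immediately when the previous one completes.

7 generations

Weekly DD (7 × max(0, T̄ − 4.7)): 0.0, 93.1, 72.8, 0.0, 91.0, 24.5, 7.7, 53.9, 111.3, 49.0, 84.0, 10.5, 94.5, 122.5, 106.4, 74.2, 87.5, 96.6, 24.5.
Season total = 1204.0 DD.
Complete generations = ⌊1204.0 / 152⌋ = 7.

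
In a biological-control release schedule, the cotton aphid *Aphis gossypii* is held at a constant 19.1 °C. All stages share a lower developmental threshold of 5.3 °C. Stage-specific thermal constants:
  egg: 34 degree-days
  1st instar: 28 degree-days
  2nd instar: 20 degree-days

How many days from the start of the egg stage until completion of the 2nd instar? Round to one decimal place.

Daily accumulation at 19.1 °C = 19.1 − 5.3 = 13.8 DD/day.
Total K = 34 + 28 + 20 = 82 DD.
Total duration = 82 / 13.8 = 5.942 ≈ 5.9 days.

5.9 days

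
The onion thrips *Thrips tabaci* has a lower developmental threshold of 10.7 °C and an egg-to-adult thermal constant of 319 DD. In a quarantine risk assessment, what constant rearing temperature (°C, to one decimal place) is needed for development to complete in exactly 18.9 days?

Required daily accumulation = 319 / 18.9 = 16.878 DD/day.
T = T_base + 16.878 = 10.7 + 16.878 = 27.578 ≈ 27.6 °C.

27.6 °C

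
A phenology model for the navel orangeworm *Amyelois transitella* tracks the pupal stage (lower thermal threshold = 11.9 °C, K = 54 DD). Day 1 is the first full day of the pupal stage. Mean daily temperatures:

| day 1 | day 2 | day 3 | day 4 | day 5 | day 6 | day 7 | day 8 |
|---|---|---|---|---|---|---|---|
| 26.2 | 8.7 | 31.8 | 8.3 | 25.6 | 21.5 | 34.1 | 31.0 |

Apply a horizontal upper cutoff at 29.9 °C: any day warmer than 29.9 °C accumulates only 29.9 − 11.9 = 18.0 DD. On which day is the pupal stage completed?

day 6

Daily DD above 11.9 °C (capped at 18.0): 14.3, 0.0, 18.0, 0.0, 13.7, 9.6, 18.0, 18.0.
Cumulative: 14.3, 14.3, 32.3, 32.3, 46.0, 55.6, 73.6, 91.6.
The total first reaches 54 DD on day 6.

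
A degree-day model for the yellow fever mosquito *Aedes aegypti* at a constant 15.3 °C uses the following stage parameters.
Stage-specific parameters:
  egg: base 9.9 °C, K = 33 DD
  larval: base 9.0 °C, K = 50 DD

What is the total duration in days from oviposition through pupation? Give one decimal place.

14.0 days

egg: 33 / (15.3 − 9.9) = 33 / 5.4 = 6.111 d.
larval: 50 / (15.3 − 9.0) = 50 / 6.3 = 7.937 d.
Sum = 14.048 ≈ 14.0 days.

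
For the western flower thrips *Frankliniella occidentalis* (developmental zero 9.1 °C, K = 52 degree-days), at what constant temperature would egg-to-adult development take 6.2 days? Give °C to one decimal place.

Required daily accumulation = 52 / 6.2 = 8.387 DD/day.
T = T_base + 8.387 = 9.1 + 8.387 = 17.487 ≈ 17.5 °C.

17.5 °C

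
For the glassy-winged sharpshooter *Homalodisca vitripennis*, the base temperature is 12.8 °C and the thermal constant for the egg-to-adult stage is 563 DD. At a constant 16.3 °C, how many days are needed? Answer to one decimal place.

Daily accumulation = 16.3 − 12.8 = 3.5 DD/day.
Duration = 563 / 3.5 = 160.857 ≈ 160.9 days.

160.9 days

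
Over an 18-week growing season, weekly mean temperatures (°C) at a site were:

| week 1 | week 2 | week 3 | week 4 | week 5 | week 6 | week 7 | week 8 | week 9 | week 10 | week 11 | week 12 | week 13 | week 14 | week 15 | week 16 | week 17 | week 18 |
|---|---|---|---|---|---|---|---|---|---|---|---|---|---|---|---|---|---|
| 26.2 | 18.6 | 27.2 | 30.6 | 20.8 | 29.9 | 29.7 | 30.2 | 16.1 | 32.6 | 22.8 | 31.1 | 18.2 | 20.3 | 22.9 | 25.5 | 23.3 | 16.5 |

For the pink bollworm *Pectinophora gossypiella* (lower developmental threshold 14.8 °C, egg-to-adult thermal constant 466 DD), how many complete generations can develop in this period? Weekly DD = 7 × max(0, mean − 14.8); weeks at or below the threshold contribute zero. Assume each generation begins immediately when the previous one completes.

Weekly DD (7 × max(0, T̄ − 14.8)): 79.8, 26.6, 86.8, 110.6, 42.0, 105.7, 104.3, 107.8, 9.1, 124.6, 56.0, 114.1, 23.8, 38.5, 56.7, 74.9, 59.5, 11.9.
Season total = 1232.7 DD.
Complete generations = ⌊1232.7 / 466⌋ = 2.

2 generations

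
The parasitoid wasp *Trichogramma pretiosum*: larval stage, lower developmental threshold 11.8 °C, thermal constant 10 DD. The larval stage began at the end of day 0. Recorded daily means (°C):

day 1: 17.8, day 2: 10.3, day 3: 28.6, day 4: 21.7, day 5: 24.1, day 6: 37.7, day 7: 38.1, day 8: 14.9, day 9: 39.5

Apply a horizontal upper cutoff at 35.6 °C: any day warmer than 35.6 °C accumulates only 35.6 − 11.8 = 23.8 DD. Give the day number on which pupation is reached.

day 3

Daily DD above 11.8 °C (capped at 23.8): 6.0, 0.0, 16.8, 9.9, 12.3, 23.8, 23.8, 3.1, 23.8.
Cumulative: 6.0, 6.0, 22.8, 32.7, 45.0, 68.8, 92.6, 95.7, 119.5.
The total first reaches 10 DD on day 3.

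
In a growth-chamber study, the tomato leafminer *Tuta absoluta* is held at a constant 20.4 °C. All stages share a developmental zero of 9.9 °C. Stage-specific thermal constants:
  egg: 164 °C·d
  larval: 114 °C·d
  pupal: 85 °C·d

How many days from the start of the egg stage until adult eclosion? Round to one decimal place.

Daily accumulation at 20.4 °C = 20.4 − 9.9 = 10.5 DD/day.
Total K = 164 + 114 + 85 = 363 DD.
Total duration = 363 / 10.5 = 34.571 ≈ 34.6 days.

34.6 days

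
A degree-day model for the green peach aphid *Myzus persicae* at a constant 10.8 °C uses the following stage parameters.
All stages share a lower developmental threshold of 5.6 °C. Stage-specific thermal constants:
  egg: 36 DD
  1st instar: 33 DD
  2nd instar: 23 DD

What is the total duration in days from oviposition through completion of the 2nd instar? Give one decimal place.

Daily accumulation at 10.8 °C = 10.8 − 5.6 = 5.2 DD/day.
Total K = 36 + 33 + 23 = 92 DD.
Total duration = 92 / 5.2 = 17.692 ≈ 17.7 days.

17.7 days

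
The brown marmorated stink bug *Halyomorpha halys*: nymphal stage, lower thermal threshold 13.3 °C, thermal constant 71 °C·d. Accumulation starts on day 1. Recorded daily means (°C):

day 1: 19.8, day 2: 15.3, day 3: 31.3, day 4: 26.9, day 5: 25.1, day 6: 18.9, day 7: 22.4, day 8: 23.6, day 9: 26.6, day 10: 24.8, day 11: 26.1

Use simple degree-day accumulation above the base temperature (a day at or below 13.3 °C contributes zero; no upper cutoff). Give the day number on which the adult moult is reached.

Daily DD above 13.3 °C: 6.5, 2.0, 18.0, 13.6, 11.8, 5.6, 9.1, 10.3, 13.3, 11.5, 12.8.
Cumulative: 6.5, 8.5, 26.5, 40.1, 51.9, 57.5, 66.6, 76.9, 90.2, 101.7, 114.5.
The total first reaches 71 DD on day 8.

day 8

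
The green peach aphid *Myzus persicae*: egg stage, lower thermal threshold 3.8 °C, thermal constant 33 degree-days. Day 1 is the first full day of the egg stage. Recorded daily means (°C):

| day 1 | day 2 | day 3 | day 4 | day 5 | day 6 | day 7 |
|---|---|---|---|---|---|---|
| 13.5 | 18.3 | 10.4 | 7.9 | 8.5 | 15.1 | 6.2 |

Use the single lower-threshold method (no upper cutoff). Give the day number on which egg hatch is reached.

day 4

Daily DD above 3.8 °C: 9.7, 14.5, 6.6, 4.1, 4.7, 11.3, 2.4.
Cumulative: 9.7, 24.2, 30.8, 34.9, 39.6, 50.9, 53.3.
The total first reaches 33 DD on day 4.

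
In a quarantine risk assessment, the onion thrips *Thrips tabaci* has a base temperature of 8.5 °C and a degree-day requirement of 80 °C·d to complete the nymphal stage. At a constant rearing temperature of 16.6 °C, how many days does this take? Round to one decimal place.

Daily accumulation = 16.6 − 8.5 = 8.1 DD/day.
Duration = 80 / 8.1 = 9.877 ≈ 9.9 days.

9.9 days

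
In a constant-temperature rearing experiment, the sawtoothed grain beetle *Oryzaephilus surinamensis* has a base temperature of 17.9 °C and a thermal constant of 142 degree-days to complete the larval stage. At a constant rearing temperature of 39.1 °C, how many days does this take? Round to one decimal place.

Daily accumulation = 39.1 − 17.9 = 21.2 DD/day.
Duration = 142 / 21.2 = 6.698 ≈ 6.7 days.

6.7 days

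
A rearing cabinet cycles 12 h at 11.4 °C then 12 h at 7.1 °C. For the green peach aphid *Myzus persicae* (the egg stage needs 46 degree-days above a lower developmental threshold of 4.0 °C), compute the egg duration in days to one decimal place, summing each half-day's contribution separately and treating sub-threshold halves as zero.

Day half: max(0, 11.4 − 4.0) × 0.5 = 7.4 × 0.5 = 3.70 DD.
Night half: max(0, 7.1 − 4.0) × 0.5 = 3.1 × 0.5 = 1.55 DD.
Per 24 h: 5.25 DD/day.
Duration = 46 / 5.25 = 8.762 ≈ 8.8 days.

8.8 days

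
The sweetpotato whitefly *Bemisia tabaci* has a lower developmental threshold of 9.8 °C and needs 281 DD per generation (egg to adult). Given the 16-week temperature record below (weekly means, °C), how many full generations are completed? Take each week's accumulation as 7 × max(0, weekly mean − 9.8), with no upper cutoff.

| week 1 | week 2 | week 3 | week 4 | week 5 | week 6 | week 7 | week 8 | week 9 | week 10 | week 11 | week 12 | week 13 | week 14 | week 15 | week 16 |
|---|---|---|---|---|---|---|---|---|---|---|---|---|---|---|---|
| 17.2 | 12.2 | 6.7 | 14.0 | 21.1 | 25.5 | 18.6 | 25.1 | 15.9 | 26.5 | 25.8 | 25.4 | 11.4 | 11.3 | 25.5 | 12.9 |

Weekly DD (7 × max(0, T̄ − 9.8)): 51.8, 16.8, 0.0, 29.4, 79.1, 109.9, 61.6, 107.1, 42.7, 116.9, 112.0, 109.2, 11.2, 10.5, 109.9, 21.7.
Season total = 989.8 DD.
Complete generations = ⌊989.8 / 281⌋ = 3.

3 generations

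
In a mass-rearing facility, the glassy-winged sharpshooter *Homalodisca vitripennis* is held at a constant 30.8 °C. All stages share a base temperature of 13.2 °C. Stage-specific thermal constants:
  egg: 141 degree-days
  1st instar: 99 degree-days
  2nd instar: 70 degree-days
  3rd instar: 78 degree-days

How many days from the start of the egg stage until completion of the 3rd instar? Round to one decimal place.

22.0 days

Daily accumulation at 30.8 °C = 30.8 − 13.2 = 17.6 DD/day.
Total K = 141 + 99 + 70 + 78 = 388 DD.
Total duration = 388 / 17.6 = 22.045 ≈ 22.0 days.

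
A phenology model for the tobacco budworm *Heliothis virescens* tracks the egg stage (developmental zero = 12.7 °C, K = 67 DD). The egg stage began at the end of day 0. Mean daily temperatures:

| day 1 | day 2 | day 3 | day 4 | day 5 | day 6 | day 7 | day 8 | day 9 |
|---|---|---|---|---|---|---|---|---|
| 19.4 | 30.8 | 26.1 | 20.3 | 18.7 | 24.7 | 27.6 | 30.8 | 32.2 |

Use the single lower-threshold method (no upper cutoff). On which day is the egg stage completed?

Daily DD above 12.7 °C: 6.7, 18.1, 13.4, 7.6, 6.0, 12.0, 14.9, 18.1, 19.5.
Cumulative: 6.7, 24.8, 38.2, 45.8, 51.8, 63.8, 78.7, 96.8, 116.3.
The total first reaches 67 DD on day 7.

day 7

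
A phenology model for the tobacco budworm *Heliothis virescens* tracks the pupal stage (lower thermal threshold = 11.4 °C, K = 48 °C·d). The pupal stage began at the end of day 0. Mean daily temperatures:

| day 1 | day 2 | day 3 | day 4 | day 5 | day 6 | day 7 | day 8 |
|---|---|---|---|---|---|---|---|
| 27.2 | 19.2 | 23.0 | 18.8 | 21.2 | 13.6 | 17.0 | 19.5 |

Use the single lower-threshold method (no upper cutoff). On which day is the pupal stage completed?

Daily DD above 11.4 °C: 15.8, 7.8, 11.6, 7.4, 9.8, 2.2, 5.6, 8.1.
Cumulative: 15.8, 23.6, 35.2, 42.6, 52.4, 54.6, 60.2, 68.3.
The total first reaches 48 DD on day 5.

day 5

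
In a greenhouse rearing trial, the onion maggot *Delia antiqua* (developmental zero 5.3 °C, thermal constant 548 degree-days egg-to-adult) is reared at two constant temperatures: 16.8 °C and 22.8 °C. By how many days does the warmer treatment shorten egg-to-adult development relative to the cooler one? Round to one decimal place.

16.3 days

At 16.8 °C: 548 / (16.8 − 5.3) = 548 / 11.5 = 47.652 d.
At 22.8 °C: 548 / (22.8 − 5.3) = 548 / 17.5 = 31.314 d.
Difference = |47.652 − 31.314| = 16.338 ≈ 16.3 days.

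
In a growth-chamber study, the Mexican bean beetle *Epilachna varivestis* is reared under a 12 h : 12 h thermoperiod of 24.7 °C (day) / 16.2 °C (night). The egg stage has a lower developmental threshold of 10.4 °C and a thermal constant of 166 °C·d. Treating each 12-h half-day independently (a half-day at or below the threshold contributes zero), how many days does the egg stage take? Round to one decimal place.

16.5 days

Day half: max(0, 24.7 − 10.4) × 0.5 = 14.3 × 0.5 = 7.15 DD.
Night half: max(0, 16.2 − 10.4) × 0.5 = 5.8 × 0.5 = 2.90 DD.
Per 24 h: 10.05 DD/day.
Duration = 166 / 10.05 = 16.517 ≈ 16.5 days.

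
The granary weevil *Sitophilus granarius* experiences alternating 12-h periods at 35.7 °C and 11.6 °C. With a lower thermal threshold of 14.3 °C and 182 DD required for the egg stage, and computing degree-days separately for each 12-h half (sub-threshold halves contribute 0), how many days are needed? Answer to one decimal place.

Day half: max(0, 35.7 − 14.3) × 0.5 = 21.4 × 0.5 = 10.70 DD.
Night half: max(0, 11.6 − 14.3) × 0.5 = 0.0 × 0.5 = 0.00 DD.
Per 24 h: 10.70 DD/day.
Duration = 182 / 10.70 = 17.009 ≈ 17.0 days.

17.0 days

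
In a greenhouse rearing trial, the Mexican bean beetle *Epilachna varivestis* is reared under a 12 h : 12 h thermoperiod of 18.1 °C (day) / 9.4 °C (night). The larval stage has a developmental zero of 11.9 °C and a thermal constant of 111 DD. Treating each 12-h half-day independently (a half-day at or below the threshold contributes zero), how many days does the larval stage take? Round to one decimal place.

Day half: max(0, 18.1 − 11.9) × 0.5 = 6.2 × 0.5 = 3.10 DD.
Night half: max(0, 9.4 − 11.9) × 0.5 = 0.0 × 0.5 = 0.00 DD.
Per 24 h: 3.10 DD/day.
Duration = 111 / 3.10 = 35.806 ≈ 35.8 days.

35.8 days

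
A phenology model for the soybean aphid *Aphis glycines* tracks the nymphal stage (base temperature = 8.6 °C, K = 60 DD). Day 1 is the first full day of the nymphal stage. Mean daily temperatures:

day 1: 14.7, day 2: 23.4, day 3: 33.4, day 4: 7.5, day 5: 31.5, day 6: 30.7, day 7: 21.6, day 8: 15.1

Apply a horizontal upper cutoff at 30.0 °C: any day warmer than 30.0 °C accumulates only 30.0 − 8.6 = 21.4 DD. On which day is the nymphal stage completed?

Daily DD above 8.6 °C (capped at 21.4): 6.1, 14.8, 21.4, 0.0, 21.4, 21.4, 13.0, 6.5.
Cumulative: 6.1, 20.9, 42.3, 42.3, 63.7, 85.1, 98.1, 104.6.
The total first reaches 60 DD on day 5.

day 5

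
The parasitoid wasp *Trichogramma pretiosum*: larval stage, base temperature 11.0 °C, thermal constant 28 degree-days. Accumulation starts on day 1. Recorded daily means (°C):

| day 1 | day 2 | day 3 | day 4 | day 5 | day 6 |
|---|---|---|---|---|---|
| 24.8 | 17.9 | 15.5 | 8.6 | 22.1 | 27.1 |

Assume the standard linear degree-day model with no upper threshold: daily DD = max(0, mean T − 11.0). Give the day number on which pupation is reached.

Daily DD above 11.0 °C: 13.8, 6.9, 4.5, 0.0, 11.1, 16.1.
Cumulative: 13.8, 20.7, 25.2, 25.2, 36.3, 52.4.
The total first reaches 28 DD on day 5.

day 5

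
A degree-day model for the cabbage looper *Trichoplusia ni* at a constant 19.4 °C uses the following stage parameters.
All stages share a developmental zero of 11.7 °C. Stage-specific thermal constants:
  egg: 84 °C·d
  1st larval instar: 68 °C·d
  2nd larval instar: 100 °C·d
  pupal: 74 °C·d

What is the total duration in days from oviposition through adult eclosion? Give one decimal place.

42.3 days

Daily accumulation at 19.4 °C = 19.4 − 11.7 = 7.7 DD/day.
Total K = 84 + 68 + 100 + 74 = 326 DD.
Total duration = 326 / 7.7 = 42.338 ≈ 42.3 days.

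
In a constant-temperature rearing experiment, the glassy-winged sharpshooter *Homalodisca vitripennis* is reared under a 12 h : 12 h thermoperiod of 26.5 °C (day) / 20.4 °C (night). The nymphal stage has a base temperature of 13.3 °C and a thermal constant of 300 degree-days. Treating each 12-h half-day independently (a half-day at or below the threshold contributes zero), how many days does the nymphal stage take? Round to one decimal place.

29.6 days

Day half: max(0, 26.5 − 13.3) × 0.5 = 13.2 × 0.5 = 6.60 DD.
Night half: max(0, 20.4 − 13.3) × 0.5 = 7.1 × 0.5 = 3.55 DD.
Per 24 h: 10.15 DD/day.
Duration = 300 / 10.15 = 29.557 ≈ 29.6 days.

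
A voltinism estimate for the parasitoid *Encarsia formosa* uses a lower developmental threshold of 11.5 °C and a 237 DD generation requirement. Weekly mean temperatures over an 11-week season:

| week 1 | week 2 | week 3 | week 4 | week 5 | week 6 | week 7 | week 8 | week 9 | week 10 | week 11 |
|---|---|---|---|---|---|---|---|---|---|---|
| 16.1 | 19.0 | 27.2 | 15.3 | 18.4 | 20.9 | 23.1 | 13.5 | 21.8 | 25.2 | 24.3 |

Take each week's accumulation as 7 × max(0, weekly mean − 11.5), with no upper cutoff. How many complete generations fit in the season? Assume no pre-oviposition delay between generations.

2 generations

Weekly DD (7 × max(0, T̄ − 11.5)): 32.2, 52.5, 109.9, 26.6, 48.3, 65.8, 81.2, 14.0, 72.1, 95.9, 89.6.
Season total = 688.1 DD.
Complete generations = ⌊688.1 / 237⌋ = 2.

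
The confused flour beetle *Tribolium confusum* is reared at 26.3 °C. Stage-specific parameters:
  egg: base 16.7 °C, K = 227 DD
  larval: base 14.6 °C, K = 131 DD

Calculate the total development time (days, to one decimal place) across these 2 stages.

34.8 days

egg: 227 / (26.3 − 16.7) = 227 / 9.6 = 23.646 d.
larval: 131 / (26.3 − 14.6) = 131 / 11.7 = 11.197 d.
Sum = 34.842 ≈ 34.8 days.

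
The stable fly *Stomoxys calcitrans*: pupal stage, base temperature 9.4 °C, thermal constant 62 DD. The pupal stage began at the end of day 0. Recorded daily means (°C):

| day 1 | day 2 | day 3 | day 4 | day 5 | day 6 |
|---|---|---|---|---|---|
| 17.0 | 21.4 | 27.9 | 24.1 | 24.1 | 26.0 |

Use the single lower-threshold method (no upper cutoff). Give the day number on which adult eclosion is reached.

Daily DD above 9.4 °C: 7.6, 12.0, 18.5, 14.7, 14.7, 16.6.
Cumulative: 7.6, 19.6, 38.1, 52.8, 67.5, 84.1.
The total first reaches 62 DD on day 5.

day 5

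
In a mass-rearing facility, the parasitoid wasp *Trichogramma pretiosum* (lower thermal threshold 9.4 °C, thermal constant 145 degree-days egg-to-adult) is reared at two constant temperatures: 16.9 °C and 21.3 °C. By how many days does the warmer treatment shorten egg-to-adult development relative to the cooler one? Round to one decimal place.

At 16.9 °C: 145 / (16.9 − 9.4) = 145 / 7.5 = 19.333 d.
At 21.3 °C: 145 / (21.3 − 9.4) = 145 / 11.9 = 12.185 d.
Difference = |19.333 − 12.185| = 7.148 ≈ 7.1 days.

7.1 days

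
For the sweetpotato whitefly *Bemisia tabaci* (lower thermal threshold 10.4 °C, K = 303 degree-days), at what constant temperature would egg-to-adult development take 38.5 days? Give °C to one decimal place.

Required daily accumulation = 303 / 38.5 = 7.870 DD/day.
T = T_base + 7.870 = 10.4 + 7.870 = 18.270 ≈ 18.3 °C.

18.3 °C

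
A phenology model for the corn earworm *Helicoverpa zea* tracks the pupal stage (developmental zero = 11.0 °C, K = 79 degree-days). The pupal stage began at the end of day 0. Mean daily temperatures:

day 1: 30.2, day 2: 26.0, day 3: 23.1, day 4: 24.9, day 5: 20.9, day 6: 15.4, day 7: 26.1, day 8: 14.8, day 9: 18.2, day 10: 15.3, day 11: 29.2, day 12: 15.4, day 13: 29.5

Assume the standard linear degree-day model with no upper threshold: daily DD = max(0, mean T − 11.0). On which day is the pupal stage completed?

Daily DD above 11.0 °C: 19.2, 15.0, 12.1, 13.9, 9.9, 4.4, 15.1, 3.8, 7.2, 4.3, 18.2, 4.4, 18.5.
Cumulative: 19.2, 34.2, 46.3, 60.2, 70.1, 74.5, 89.6, 93.4, 100.6, 104.9, 123.1, 127.5, 146.0.
The total first reaches 79 DD on day 7.

day 7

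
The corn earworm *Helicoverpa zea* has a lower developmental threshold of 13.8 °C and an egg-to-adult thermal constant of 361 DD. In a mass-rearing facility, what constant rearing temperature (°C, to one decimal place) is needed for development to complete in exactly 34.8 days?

24.2 °C

Required daily accumulation = 361 / 34.8 = 10.374 DD/day.
T = T_base + 10.374 = 13.8 + 10.374 = 24.174 ≈ 24.2 °C.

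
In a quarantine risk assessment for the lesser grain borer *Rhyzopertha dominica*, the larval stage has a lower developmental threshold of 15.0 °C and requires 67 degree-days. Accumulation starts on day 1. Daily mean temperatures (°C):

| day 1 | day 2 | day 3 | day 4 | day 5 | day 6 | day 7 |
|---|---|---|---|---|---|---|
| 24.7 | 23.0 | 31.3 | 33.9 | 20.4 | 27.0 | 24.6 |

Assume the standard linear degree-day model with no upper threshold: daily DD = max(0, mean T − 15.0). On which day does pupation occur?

day 6

Daily DD above 15.0 °C: 9.7, 8.0, 16.3, 18.9, 5.4, 12.0, 9.6.
Cumulative: 9.7, 17.7, 34.0, 52.9, 58.3, 70.3, 79.9.
The total first reaches 67 DD on day 6.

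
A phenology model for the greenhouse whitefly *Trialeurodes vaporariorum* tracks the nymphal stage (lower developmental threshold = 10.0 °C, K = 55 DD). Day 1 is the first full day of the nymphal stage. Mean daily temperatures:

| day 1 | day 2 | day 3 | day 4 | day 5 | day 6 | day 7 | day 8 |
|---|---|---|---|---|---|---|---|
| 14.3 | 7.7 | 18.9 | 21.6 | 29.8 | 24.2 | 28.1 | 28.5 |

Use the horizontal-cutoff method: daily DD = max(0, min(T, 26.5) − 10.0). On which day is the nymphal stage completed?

day 6

Daily DD above 10.0 °C (capped at 16.5): 4.3, 0.0, 8.9, 11.6, 16.5, 14.2, 16.5, 16.5.
Cumulative: 4.3, 4.3, 13.2, 24.8, 41.3, 55.5, 72.0, 88.5.
The total first reaches 55 DD on day 6.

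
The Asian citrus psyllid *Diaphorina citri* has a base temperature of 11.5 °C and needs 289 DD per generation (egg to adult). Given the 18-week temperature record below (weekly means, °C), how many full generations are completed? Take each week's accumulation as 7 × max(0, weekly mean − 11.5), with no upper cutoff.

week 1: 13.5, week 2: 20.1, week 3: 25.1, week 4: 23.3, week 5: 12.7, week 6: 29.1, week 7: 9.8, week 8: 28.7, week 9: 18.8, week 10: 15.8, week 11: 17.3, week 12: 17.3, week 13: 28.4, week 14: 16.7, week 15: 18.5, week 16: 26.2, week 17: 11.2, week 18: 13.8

Weekly DD (7 × max(0, T̄ − 11.5)): 14.0, 60.2, 95.2, 82.6, 8.4, 123.2, 0.0, 120.4, 51.1, 30.1, 40.6, 40.6, 118.3, 36.4, 49.0, 102.9, 0.0, 16.1.
Season total = 989.1 DD.
Complete generations = ⌊989.1 / 289⌋ = 3.

3 generations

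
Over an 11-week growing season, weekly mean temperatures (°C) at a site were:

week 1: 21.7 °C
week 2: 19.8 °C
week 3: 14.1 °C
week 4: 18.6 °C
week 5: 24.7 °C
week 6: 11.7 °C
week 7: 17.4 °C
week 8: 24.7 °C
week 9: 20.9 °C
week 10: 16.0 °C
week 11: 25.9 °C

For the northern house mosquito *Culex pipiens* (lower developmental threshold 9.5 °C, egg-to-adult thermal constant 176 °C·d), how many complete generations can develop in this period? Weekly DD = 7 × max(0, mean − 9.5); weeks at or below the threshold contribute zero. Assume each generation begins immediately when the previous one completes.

4 generations

Weekly DD (7 × max(0, T̄ − 9.5)): 85.4, 72.1, 32.2, 63.7, 106.4, 15.4, 55.3, 106.4, 79.8, 45.5, 114.8.
Season total = 777.0 DD.
Complete generations = ⌊777.0 / 176⌋ = 4.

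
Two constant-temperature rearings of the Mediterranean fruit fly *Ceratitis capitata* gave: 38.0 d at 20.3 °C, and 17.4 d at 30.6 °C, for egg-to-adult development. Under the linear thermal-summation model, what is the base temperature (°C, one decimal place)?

11.6 °C

Under the model K = D·(T − T_b), so D₁·(T₁ − T_b) = D₂·(T₂ − T_b).
38.0·(20.3 − T_b) = 17.4·(30.6 − T_b)
T_b = (38.0·20.3 − 17.4·30.6) / (38.0 − 17.4) = 238.96 / 20.6 = 11.600 °C ≈ 11.6 °C.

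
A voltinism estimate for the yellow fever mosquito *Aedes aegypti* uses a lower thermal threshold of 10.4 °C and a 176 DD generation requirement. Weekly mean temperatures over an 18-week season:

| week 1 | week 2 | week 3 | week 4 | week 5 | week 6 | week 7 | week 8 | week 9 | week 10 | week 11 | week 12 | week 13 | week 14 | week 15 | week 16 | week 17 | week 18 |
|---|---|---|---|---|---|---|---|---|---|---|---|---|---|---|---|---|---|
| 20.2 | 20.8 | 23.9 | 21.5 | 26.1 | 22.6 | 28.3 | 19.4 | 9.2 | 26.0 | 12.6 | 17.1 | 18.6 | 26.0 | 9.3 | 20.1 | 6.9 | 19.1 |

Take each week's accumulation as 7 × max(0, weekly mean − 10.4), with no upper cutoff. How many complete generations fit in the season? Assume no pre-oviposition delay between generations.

Weekly DD (7 × max(0, T̄ − 10.4)): 68.6, 72.8, 94.5, 77.7, 109.9, 85.4, 125.3, 63.0, 0.0, 109.2, 15.4, 46.9, 57.4, 109.2, 0.0, 67.9, 0.0, 60.9.
Season total = 1164.1 DD.
Complete generations = ⌊1164.1 / 176⌋ = 6.

6 generations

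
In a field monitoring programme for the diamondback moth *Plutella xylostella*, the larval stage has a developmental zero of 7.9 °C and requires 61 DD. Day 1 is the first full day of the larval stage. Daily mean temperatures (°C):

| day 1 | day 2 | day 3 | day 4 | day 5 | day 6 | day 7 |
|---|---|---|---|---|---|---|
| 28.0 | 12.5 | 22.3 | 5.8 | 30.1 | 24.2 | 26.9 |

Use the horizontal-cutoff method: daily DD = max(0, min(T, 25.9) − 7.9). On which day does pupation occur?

day 6

Daily DD above 7.9 °C (capped at 18.0): 18.0, 4.6, 14.4, 0.0, 18.0, 16.3, 18.0.
Cumulative: 18.0, 22.6, 37.0, 37.0, 55.0, 71.3, 89.3.
The total first reaches 61 DD on day 6.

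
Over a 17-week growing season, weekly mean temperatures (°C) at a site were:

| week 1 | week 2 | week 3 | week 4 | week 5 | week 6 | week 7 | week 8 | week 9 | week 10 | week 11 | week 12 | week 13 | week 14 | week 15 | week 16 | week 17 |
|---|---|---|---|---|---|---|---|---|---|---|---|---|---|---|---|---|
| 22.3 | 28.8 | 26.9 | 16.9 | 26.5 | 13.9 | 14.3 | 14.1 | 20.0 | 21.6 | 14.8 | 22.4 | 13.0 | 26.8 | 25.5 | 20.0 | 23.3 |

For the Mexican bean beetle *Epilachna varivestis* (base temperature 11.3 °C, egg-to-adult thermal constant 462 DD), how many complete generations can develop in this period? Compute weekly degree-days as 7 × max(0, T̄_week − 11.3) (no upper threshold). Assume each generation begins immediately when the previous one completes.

Weekly DD (7 × max(0, T̄ − 11.3)): 77.0, 122.5, 109.2, 39.2, 106.4, 18.2, 21.0, 19.6, 60.9, 72.1, 24.5, 77.7, 11.9, 108.5, 99.4, 60.9, 84.0.
Season total = 1113.0 DD.
Complete generations = ⌊1113.0 / 462⌋ = 2.

2 generations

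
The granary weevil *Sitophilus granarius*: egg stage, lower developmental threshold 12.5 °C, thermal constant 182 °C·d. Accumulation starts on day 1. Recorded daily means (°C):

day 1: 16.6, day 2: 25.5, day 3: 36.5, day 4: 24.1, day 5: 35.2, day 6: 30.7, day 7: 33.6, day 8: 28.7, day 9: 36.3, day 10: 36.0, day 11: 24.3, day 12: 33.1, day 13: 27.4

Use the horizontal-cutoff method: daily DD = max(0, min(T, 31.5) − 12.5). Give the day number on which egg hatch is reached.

Daily DD above 12.5 °C (capped at 19.0): 4.1, 13.0, 19.0, 11.6, 19.0, 18.2, 19.0, 16.2, 19.0, 19.0, 11.8, 19.0, 14.9.
Cumulative: 4.1, 17.1, 36.1, 47.7, 66.7, 84.9, 103.9, 120.1, 139.1, 158.1, 169.9, 188.9, 203.8.
The total first reaches 182 DD on day 12.

day 12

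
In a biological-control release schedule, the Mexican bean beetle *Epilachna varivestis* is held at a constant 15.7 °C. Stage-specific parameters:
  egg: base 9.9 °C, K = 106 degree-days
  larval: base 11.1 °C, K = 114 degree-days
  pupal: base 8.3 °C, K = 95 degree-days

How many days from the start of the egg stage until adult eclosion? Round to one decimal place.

egg: 106 / (15.7 − 9.9) = 106 / 5.8 = 18.276 d.
larval: 114 / (15.7 − 11.1) = 114 / 4.6 = 24.783 d.
pupal: 95 / (15.7 − 8.3) = 95 / 7.4 = 12.838 d.
Sum = 55.896 ≈ 55.9 days.

55.9 days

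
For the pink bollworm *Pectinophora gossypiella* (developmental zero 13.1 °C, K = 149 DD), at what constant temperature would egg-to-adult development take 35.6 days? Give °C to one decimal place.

Required daily accumulation = 149 / 35.6 = 4.185 DD/day.
T = T_base + 4.185 = 13.1 + 4.185 = 17.285 ≈ 17.3 °C.

17.3 °C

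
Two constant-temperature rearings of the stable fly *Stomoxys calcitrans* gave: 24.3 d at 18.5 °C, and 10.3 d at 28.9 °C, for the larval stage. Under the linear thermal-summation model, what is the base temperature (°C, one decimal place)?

10.8 °C

Linear rate model ⇒ the product D·(T − T_b) is constant across temperatures.
24.3·(18.5 − T_b) = 10.3·(28.9 − T_b)
T_b = (24.3·18.5 − 10.3·28.9) / (24.3 − 10.3) = 151.88 / 14.0 = 10.849 °C ≈ 10.8 °C.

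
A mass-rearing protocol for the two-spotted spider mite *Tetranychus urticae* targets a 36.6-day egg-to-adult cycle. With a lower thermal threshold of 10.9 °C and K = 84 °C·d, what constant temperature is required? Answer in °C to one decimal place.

Required daily accumulation = 84 / 36.6 = 2.295 DD/day.
T = T_base + 2.295 = 10.9 + 2.295 = 13.195 ≈ 13.2 °C.

13.2 °C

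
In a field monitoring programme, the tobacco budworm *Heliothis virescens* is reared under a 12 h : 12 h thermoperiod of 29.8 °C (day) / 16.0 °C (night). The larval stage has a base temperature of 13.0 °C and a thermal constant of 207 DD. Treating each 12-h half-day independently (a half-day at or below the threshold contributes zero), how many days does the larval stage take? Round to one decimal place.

20.9 days

Day half: max(0, 29.8 − 13.0) × 0.5 = 16.8 × 0.5 = 8.40 DD.
Night half: max(0, 16.0 − 13.0) × 0.5 = 3.0 × 0.5 = 1.50 DD.
Per 24 h: 9.90 DD/day.
Duration = 207 / 9.90 = 20.909 ≈ 20.9 days.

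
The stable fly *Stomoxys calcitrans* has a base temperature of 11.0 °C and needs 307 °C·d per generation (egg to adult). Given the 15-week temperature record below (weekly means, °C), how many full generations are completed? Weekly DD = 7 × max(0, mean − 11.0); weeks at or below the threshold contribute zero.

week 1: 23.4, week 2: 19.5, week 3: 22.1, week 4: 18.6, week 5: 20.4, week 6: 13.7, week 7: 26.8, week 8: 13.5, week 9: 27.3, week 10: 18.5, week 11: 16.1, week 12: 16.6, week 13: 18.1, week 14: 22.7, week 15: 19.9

Weekly DD (7 × max(0, T̄ − 11.0)): 86.8, 59.5, 77.7, 53.2, 65.8, 18.9, 110.6, 17.5, 114.1, 52.5, 35.7, 39.2, 49.7, 81.9, 62.3.
Season total = 925.4 DD.
Complete generations = ⌊925.4 / 307⌋ = 3.

3 generations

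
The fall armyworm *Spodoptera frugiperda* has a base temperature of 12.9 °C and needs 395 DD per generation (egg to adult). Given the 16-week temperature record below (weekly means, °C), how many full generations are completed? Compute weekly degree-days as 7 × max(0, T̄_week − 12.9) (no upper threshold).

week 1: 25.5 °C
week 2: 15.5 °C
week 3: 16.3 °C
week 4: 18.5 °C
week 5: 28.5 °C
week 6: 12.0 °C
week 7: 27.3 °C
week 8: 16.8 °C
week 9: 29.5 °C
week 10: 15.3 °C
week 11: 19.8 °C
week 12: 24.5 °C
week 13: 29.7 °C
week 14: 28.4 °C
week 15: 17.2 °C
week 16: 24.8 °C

Weekly DD (7 × max(0, T̄ − 12.9)): 88.2, 18.2, 23.8, 39.2, 109.2, 0.0, 100.8, 27.3, 116.2, 16.8, 48.3, 81.2, 117.6, 108.5, 30.1, 83.3.
Season total = 1008.7 DD.
Complete generations = ⌊1008.7 / 395⌋ = 2.

2 generations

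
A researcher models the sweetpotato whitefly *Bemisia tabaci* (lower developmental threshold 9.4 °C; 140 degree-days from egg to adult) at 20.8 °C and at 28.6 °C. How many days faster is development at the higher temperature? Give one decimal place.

5.0 days

At 20.8 °C: 140 / (20.8 − 9.4) = 140 / 11.4 = 12.281 d.
At 28.6 °C: 140 / (28.6 − 9.4) = 140 / 19.2 = 7.292 d.
Difference = |12.281 − 7.292| = 4.989 ≈ 5.0 days.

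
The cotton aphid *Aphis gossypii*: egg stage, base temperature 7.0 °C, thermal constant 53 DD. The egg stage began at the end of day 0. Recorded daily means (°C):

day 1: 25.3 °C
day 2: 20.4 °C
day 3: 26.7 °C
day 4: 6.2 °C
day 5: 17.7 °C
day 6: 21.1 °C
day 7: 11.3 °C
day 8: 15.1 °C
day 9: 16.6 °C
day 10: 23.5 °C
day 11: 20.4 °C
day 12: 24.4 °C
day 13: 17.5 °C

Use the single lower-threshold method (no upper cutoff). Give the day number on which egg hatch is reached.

Daily DD above 7.0 °C: 18.3, 13.4, 19.7, 0.0, 10.7, 14.1, 4.3, 8.1, 9.6, 16.5, 13.4, 17.4, 10.5.
Cumulative: 18.3, 31.7, 51.4, 51.4, 62.1, 76.2, 80.5, 88.6, 98.2, 114.7, 128.1, 145.5, 156.0.
The total first reaches 53 DD on day 5.

day 5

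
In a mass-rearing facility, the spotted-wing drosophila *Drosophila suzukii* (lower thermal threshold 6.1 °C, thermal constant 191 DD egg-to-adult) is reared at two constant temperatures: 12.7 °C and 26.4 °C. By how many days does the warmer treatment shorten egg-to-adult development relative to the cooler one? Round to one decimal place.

19.5 days

At 12.7 °C: 191 / (12.7 − 6.1) = 191 / 6.6 = 28.939 d.
At 26.4 °C: 191 / (26.4 − 6.1) = 191 / 20.3 = 9.409 d.
Difference = |28.939 − 9.409| = 19.531 ≈ 19.5 days.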